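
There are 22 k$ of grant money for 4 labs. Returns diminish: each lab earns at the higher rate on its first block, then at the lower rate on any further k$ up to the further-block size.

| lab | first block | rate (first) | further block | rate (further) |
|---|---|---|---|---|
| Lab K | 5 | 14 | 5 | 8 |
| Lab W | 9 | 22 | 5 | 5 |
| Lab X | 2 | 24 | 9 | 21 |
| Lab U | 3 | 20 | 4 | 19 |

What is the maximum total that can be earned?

475

Rank every tier by rate: Lab X/T1 24 > Lab W/T1 22 > Lab X/T2 21 > Lab U/T1 20 > Lab U/T2 19 > Lab K/T1 14 > Lab K/T2 8 > Lab W/T2 5.
Fill Lab X T1 block (2 at 24) → 20 left.
Fill Lab W T1 block (9 at 22) → 11 left.
Fill Lab X T2 block (9 at 21) → 2 left.
Lab U T1 at 20: only 2 left, fill 2.
Total = 24×2 + 22×9 + 21×9 + 20×2 = 475.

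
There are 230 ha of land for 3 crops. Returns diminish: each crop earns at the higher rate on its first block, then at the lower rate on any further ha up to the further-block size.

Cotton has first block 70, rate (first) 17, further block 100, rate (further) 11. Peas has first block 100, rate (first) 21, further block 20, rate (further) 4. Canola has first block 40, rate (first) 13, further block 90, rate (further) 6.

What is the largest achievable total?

4030

Rank every tier by rate: Peas/first 21 > Cotton/first 17 > Canola/first 13 > Cotton/second 11 > Canola/second 6 > Peas/second 4.
Fill Peas first block (100 at 21) — 130 left.
Cotton/first (17): +70 — 60 left.
Canola/first (13): +40 — 20 left.
Cotton/second: +20 of 100 at 11; pool empty.
Total = 21×100 + 17×70 + 13×40 + 11×20 = 4030.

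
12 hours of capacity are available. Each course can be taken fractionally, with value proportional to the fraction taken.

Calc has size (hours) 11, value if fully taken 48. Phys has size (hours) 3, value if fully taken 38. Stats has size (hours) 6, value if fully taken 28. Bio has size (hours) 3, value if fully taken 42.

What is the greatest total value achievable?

108

Sort by value density: Bio 42/3≈14, Phys 38/3≈12.7, Stats 28/6≈4.67, Calc 48/11≈4.36.
Take all of Bio (3 hours, value 42) — 9 hours left.
Phys: take in full, 3 hours for value 38 — 6 left.
All 6 hours of Stats fit (value 28) — 0 remain.
Total value = 108.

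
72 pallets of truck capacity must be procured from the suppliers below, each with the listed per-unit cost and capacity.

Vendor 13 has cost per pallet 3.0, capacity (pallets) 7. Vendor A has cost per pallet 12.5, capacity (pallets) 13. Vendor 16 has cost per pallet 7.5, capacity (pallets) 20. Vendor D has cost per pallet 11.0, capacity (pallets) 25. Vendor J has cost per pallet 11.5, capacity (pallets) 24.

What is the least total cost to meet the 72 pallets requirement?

676

Use suppliers in increasing cost order.
Take 7 from Vendor 13 at 3.0 → need 65 more.
Vendor 16 (7.5): use full 20 → 45 pallets to go.
Take 25 from Vendor D at 11.0 → need 20 more.
Vendor J at 11.5: take 20 of its 24 → requirement met.
Vendor A: unused.
Cost = 7×3.0 + 20×7.5 + 25×11.0 + 20×11.5 = 676.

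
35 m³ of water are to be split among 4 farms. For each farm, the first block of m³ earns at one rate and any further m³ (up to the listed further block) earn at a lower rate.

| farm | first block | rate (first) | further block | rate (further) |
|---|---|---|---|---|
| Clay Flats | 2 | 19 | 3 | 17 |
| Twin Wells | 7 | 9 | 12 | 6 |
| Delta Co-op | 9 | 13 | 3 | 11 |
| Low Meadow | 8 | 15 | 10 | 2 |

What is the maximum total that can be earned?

Treat each block as its own option and order by rate: Clay Flats/first 19 > Clay Flats/second 17 > Low Meadow/first 15 > Delta Co-op/first 13 > Delta Co-op/second 11 > Twin Wells/first 9 > Twin Wells/second 6 > Low Meadow/second 2.
Clay Flats/first (19): +2 → 33 left.
Clay Flats/second (17): +3 → 30 left.
Low Meadow/first (15): +8 → 22 left.
Delta Co-op/first (13): +9 → 13 left.
Fill Delta Co-op second block (3 at 11) → 10 left.
Fill Twin Wells first block (7 at 9) → 3 left.
Twin Wells/second: +3 of 12 at 6; pool empty.
Total = 19×2 + 17×3 + 15×8 + 13×9 + 11×3 + 9×7 + 6×3 = 440.

440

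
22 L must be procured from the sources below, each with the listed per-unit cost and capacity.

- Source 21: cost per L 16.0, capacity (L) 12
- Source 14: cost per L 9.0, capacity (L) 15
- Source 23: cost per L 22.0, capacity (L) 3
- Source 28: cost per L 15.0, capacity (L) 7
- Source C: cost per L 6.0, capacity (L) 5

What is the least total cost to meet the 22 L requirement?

Cheapest first:
Source C (6.0): use full 5 ; 17 L to go.
Source 14 (9.0): use full 15 ; 2 L to go.
Take 2 from Source 28 at 15.0 to finish.
Source 21, Source 23: unused.
Cost = 5×6.0 + 15×9.0 + 2×15.0 = 195.

195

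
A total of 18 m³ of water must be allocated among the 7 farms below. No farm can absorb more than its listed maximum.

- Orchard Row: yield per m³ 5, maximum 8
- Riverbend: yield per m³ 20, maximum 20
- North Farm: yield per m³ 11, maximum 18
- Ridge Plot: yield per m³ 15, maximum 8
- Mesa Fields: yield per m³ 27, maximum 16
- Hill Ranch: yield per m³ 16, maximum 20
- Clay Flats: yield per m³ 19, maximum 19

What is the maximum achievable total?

472

Highest yield per m³ first: Mesa Fields 27 > Riverbend 20 > Clay Flats 19 > Hill Ranch 16 > Ridge Plot 15 > North Farm 11 > Orchard Row 5.
Mesa Fields takes 16 to reach its cap of 16 → 2 left.
Only 2 left; Riverbend takes them to reach 2.
Total = 20×2 + 27×16 = 472.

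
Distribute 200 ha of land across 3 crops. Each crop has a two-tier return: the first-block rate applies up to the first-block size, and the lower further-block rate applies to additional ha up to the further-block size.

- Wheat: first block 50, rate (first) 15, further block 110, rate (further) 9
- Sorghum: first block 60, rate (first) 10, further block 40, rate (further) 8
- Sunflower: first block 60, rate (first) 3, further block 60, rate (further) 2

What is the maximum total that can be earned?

Order all 6 blocks by rate: Wheat/tier1 15 > Sorghum/tier1 10 > Wheat/tier2 9 > Sorghum/tier2 8 > Sunflower/tier1 3 > Sunflower/tier2 2.
Wheat tier1 at 15: fill all 50 → 150 left.
Sorghum/tier1 (10): +60 → 90 left.
Wheat tier2 at 9: only 90 left, fill 90.
Total = 15×50 + 10×60 + 9×90 = 2160.

2160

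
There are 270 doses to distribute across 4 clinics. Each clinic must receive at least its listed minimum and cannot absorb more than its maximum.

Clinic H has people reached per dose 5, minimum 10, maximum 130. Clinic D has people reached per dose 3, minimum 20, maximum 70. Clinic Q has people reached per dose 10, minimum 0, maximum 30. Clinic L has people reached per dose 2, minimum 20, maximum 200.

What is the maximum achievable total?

Meeting every minimum uses 10+20+0+20 = 50 doses, leaving 220.
Rank by people reached per dose: Clinic Q 10 > Clinic H 5 > Clinic D 3 > Clinic L 2.
Give Clinic Q 30 more to hit its cap of 30 — 190 left.
Clinic H: +120 to 130 (cap) — 70 left.
Give Clinic D 50 more to hit its cap of 70 — 20 left.
Clinic L: +20 (room for 180) → 40. Pool exhausted.
Total = 5×130 + 3×70 + 10×30 + 2×40 = 1240.

1240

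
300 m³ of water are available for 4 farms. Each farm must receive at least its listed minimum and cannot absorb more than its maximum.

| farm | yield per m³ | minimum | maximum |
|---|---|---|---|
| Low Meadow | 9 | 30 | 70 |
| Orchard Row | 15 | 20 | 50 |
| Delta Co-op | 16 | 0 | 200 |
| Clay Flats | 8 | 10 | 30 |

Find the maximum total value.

Meeting every minimum uses 30+20+0+10 = 60 m³, leaving 240.
Highest yield per m³ first: Delta Co-op 16 > Orchard Row 15 > Low Meadow 9 > Clay Flats 8.
Delta Co-op takes 200 more to reach its cap of 200 → 40 left.
Give Orchard Row 30 more to hit its cap of 50 → 10 left.
Low Meadow: +10 (room for 40) → 40. Pool exhausted.
Total = 9×40 + 15×50 + 16×200 + 8×10 = 4390.

4390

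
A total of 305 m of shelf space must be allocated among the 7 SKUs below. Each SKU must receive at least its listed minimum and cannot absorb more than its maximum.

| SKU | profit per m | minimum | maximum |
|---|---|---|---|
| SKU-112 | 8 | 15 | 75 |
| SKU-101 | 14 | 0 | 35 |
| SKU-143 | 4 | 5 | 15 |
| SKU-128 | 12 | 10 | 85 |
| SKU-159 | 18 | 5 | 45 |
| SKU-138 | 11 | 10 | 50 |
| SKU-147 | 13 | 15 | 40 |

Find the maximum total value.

Meeting every minimum uses 15+0+5+10+5+10+15 = 60 m, leaving 245.
Highest profit per m first: SKU-159 18 > SKU-101 14 > SKU-147 13 > SKU-128 12 > SKU-138 11 > SKU-112 8 > SKU-143 4.
SKU-159: +40 to 45 (cap) ; 205 left.
SKU-101: +35 to 35 (cap) ; 170 left.
Give SKU-147 25 more to hit its cap of 40 ; 145 left.
SKU-128: +75 to 85 (cap) ; 70 left.
SKU-138 takes 40 more to reach its cap of 50 ; 30 left.
SKU-112 has room for 60 more but only 30 remain, so it gets 45.
Total = 8×45 + 14×35 + 4×5 + 12×85 + 18×45 + 11×50 + 13×40 = 3770.

3770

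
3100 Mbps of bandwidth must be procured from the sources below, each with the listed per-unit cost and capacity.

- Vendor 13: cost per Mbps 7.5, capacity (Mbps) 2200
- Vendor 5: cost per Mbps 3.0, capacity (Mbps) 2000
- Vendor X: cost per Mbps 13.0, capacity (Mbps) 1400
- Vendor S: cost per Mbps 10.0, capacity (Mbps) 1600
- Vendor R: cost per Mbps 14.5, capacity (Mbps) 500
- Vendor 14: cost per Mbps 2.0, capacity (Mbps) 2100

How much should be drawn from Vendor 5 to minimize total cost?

Use sources in increasing cost order.
Take 2100 from Vendor 14 at 2.0 ; need 1000 more.
Take 1000 from Vendor 5 at 3.0 to finish.
Vendor 13, Vendor S, Vendor X, Vendor R: unused.

1000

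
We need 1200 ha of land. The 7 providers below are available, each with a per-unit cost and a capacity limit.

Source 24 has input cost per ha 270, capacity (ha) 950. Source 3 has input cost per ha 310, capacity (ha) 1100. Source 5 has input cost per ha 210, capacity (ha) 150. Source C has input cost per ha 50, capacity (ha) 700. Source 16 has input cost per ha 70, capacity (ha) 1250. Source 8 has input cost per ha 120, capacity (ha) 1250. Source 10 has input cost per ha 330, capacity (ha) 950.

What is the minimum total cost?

Fill from the cheapest provider first.
Source C (50): use full 700 → 500 ha to go.
Source 16 at 70: take 500 of its 1250 → requirement met.
Source 8, Source 5, Source 24, Source 3, Source 10: unused.
Cost = 700×50 + 500×70 = 70000.

70000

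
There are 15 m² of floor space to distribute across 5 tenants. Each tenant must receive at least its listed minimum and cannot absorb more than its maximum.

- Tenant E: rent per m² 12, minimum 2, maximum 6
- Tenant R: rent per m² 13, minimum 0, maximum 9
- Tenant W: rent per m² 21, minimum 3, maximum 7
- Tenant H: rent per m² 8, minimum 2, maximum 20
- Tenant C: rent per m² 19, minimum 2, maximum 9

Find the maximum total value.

263

Meeting every minimum uses 2+0+3+2+2 = 9 m², leaving 6.
Order the tenants by rent per m²: Tenant W 21 > Tenant C 19 > Tenant R 13 > Tenant E 12 > Tenant H 8.
Give Tenant W 4 more to hit its cap of 7 → 2 left.
Tenant C has room for 7 more but only 2 remain, so it gets 4.
Total = 12×2 + 21×7 + 8×2 + 19×4 = 263.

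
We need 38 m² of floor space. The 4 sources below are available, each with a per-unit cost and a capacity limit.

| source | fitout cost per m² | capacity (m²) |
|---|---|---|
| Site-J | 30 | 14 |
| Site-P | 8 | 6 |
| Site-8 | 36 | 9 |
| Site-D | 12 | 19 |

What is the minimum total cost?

666

Use sources in increasing cost order.
Site-P (8): use full 6 ; 32 m² to go.
Take 19 from Site-D at 12 ; need 13 more.
Site-J at 30: take 13 of its 14 ; requirement met.
Site-8: unused.
Cost = 6×8 + 19×12 + 13×30 = 666.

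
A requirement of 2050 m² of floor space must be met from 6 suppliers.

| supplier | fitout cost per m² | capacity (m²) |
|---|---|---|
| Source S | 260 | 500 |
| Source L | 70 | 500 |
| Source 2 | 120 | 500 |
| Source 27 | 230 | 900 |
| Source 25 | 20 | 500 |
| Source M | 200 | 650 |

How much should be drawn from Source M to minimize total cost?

550

Cheapest first:
Source 25 at 20: take all 500 m² → 1550 still needed.
Source L at 70: take all 500 m² → 1050 still needed.
Take 500 from Source 2 at 120 → need 550 more.
Source M (200): take the remaining 550 → done.
Source 27, Source S: unused.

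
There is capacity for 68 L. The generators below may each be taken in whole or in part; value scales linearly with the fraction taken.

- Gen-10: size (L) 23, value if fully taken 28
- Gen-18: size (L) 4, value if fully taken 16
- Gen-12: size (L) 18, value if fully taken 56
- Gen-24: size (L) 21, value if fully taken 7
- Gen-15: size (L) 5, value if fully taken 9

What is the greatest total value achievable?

Sort by value density: Gen-18 16/4≈4, Gen-12 56/18≈3.11, Gen-15 9/5≈1.8, Gen-10 28/23≈1.22, Gen-24 7/21≈0.333.
Gen-18: take in full, 4 L for value 16 → 64 left.
Gen-12: take in full, 18 L for value 56 → 46 left.
Take all of Gen-15 (5 L, value 9) → 41 L left.
Gen-10: take in full, 23 L for value 28 → 18 left.
Only 18 L remain; take 18/21 of Gen-24 for value 7×18/21 = 6.
Total value = 115.

115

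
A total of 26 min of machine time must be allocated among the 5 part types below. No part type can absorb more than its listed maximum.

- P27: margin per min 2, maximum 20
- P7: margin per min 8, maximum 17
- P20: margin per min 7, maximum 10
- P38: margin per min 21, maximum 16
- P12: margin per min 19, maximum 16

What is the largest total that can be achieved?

Highest margin per min first: P38 21 > P12 19 > P7 8 > P20 7 > P27 2.
Give P38 16 to hit its cap of 16 — 10 left.
P12: +10 (room for 16) → 10. Pool exhausted.
Total = 21×16 + 19×10 = 526.

526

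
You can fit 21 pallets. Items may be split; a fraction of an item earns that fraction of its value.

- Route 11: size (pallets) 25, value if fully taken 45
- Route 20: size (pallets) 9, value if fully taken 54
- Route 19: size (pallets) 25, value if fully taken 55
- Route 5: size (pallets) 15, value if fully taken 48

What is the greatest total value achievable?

92.4

Best value per unit of size first: Route 20 54/9≈6, Route 5 48/15≈3.2, Route 19 55/25≈2.2, Route 11 45/25≈1.8.
All 9 pallets of Route 20 fit (value 54) ; 12 remain.
Only 12 pallets remain; take 12/15 of Route 5 for value 48×12/15 = 38.4.
Total value = 92.4.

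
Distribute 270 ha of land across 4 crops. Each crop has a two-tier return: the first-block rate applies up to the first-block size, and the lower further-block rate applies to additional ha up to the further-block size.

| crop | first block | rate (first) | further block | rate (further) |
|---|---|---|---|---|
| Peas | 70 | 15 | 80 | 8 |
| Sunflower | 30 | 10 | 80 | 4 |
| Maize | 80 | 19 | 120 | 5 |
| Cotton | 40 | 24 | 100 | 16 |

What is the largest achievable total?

4830

Treat each block as its own option and order by rate: Cotton/first 24 > Maize/first 19 > Cotton/second 16 > Peas/first 15 > Sunflower/first 10 > Peas/second 8 > Maize/second 5 > Sunflower/second 4.
Cotton/first (24): +40 — 230 left.
Maize first at 19: fill all 80 — 150 left.
Cotton/second (16): +100 — 50 left.
50 remain; put them into Peas first at 15.
Total = 24×40 + 19×80 + 16×100 + 15×50 = 4830.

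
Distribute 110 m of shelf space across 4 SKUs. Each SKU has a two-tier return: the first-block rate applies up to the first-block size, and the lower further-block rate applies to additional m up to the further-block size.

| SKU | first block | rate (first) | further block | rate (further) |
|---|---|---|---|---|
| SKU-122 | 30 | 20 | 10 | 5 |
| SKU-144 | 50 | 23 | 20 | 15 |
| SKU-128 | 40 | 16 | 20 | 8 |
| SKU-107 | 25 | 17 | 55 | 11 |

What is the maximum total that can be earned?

2255

Order all 8 blocks by rate: SKU-144/tier1 23 > SKU-122/tier1 20 > SKU-107/tier1 17 > SKU-128/tier1 16 > SKU-144/tier2 15 > SKU-107/tier2 11 > SKU-128/tier2 8 > SKU-122/tier2 5.
Fill SKU-144 tier1 block (50 at 23) — 60 left.
SKU-122 tier1 at 20: fill all 30 — 30 left.
SKU-107/tier1 (17): +25 — 5 left.
SKU-128/tier1: +5 of 40 at 16; pool empty.
Total = 23×50 + 20×30 + 17×25 + 16×5 = 2255.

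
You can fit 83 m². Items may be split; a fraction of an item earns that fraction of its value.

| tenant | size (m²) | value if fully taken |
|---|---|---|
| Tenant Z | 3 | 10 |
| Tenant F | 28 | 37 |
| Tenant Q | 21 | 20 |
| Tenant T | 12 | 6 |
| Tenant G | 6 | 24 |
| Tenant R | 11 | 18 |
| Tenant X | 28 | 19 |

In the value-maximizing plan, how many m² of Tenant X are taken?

14

Rank by value-to-size ratio: Tenant G 24/6≈4, Tenant Z 10/3≈3.33, Tenant R 18/11≈1.64, Tenant F 37/28≈1.32, Tenant Q 20/21≈0.952, Tenant X 19/28≈0.679, Tenant T 6/12≈0.5.
Take all of Tenant G (6 m², value 24) — 77 m² left.
All 3 m² of Tenant Z fit (value 10) — 74 remain.
Take all of Tenant R (11 m², value 18) — 63 m² left.
Tenant F: take in full, 28 m² for value 37 — 35 left.
Tenant Q: take in full, 21 m² for value 20 — 14 left.
Only 14 m² remain; take 14/28 of Tenant X for value 19×14/28 = 9.5.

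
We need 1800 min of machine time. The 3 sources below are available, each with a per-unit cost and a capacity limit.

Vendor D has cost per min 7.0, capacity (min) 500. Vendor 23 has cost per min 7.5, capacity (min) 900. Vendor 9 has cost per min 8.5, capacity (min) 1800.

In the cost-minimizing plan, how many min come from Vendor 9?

400

Use sources in increasing cost order.
Take 500 from Vendor D at 7.0 — need 1300 more.
Take 900 from Vendor 23 at 7.5 — need 400 more.
Take 400 from Vendor 9 at 8.5 to finish.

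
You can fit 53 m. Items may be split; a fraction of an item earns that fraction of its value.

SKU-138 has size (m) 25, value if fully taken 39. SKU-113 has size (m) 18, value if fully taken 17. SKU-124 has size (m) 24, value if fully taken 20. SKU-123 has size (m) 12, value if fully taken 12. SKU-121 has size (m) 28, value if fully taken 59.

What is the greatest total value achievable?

Rank by value-to-size ratio: SKU-121 59/28≈2.11, SKU-138 39/25≈1.56, SKU-123 12/12≈1, SKU-113 17/18≈0.944, SKU-124 20/24≈0.833.
SKU-121: take in full, 28 m for value 59 ; 25 left.
Take all of SKU-138 (25 m, value 39) ; 0 m left.
Total value = 98.

98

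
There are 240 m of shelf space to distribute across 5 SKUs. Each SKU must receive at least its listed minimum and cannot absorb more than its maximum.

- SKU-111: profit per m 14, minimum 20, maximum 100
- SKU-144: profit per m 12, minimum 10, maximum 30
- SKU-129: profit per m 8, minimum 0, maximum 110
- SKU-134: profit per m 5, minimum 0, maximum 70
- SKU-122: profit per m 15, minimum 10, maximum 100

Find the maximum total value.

3340

Meeting every minimum uses 20+10+0+0+10 = 40 m, leaving 200.
Rank by profit per m: SKU-122 15 > SKU-111 14 > SKU-144 12 > SKU-129 8 > SKU-134 5.
Give SKU-122 90 more to hit its cap of 100 — 110 left.
SKU-111: +80 to 100 (cap) — 30 left.
SKU-144: +20 to 30 (cap) — 10 left.
SKU-129: +10 (room for 110) → 10. Pool exhausted.
Total = 14×100 + 12×30 + 8×10 + 15×100 = 3340.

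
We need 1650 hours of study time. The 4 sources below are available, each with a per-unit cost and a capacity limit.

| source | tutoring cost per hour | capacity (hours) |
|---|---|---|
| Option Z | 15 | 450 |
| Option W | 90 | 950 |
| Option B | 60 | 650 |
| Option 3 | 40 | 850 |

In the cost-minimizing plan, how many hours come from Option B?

350

Fill from the cheapest source first.
Option Z (15): use full 450 → 1200 hours to go.
Option 3 at 40: take all 850 hours → 350 still needed.
Option B (60): take the remaining 350 → done.
Option W: unused.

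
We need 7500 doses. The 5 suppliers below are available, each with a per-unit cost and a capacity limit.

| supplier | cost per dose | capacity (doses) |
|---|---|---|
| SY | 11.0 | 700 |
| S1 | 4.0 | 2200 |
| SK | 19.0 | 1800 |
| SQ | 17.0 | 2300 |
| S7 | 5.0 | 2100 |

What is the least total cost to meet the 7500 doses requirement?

Cheapest first:
S1 (4.0): use full 2200 → 5300 doses to go.
Take 2100 from S7 at 5.0 → need 3200 more.
SY (11.0): use full 700 → 2500 doses to go.
Take 2300 from SQ at 17.0 → need 200 more.
SK at 19.0: take 200 of its 1800 → requirement met.
Cost = 2200×4.0 + 2100×5.0 + 700×11.0 + 2300×17.0 + 200×19.0 = 69900.

69900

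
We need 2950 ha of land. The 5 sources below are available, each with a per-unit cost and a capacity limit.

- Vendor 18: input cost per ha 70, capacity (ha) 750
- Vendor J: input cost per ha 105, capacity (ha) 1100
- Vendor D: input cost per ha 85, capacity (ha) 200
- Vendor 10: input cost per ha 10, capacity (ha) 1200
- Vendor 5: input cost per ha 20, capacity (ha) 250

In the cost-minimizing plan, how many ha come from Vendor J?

550

Cheapest first:
Vendor 10 (10): use full 1200 ; 1750 ha to go.
Vendor 5 at 20: take all 250 ha ; 1500 still needed.
Take 750 from Vendor 18 at 70 ; need 750 more.
Vendor D at 85: take all 200 ha ; 550 still needed.
Vendor J at 105: take 550 of its 1100 ; requirement met.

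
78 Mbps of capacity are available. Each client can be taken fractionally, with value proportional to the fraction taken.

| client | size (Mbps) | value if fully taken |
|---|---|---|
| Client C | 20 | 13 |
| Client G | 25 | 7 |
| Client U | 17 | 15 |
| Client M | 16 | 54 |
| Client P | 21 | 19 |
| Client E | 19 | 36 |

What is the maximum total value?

127.25

Best value per unit of size first: Client M 54/16≈3.38, Client E 36/19≈1.89, Client P 19/21≈0.905, Client U 15/17≈0.882, Client C 13/20≈0.65, Client G 7/25≈0.28.
Client M: take in full, 16 Mbps for value 54 → 62 left.
Client E: take in full, 19 Mbps for value 36 → 43 left.
All 21 Mbps of Client P fit (value 19) → 22 remain.
All 17 Mbps of Client U fit (value 15) → 5 remain.
5 Mbps left: a 5/20 share of Client C gives 13×5/20 = 3.25.
Total value = 127.25.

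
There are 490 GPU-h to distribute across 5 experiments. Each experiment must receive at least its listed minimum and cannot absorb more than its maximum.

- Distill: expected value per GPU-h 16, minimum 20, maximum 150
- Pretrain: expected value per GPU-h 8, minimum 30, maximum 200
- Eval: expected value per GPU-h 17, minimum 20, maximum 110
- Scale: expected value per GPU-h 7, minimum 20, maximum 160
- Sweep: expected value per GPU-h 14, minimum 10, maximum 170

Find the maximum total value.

Meeting every minimum uses 20+30+20+20+10 = 100 GPU-h, leaving 390.
Order the experiments by expected value per GPU-h: Eval 17 > Distill 16 > Sweep 14 > Pretrain 8 > Scale 7.
Eval takes 90 more to reach its cap of 110 ; 300 left.
Distill: +130 to 150 (cap) ; 170 left.
Sweep: +160 to 170 (cap) ; 10 left.
Only 10 left; Pretrain takes them to reach 40.
Total = 16×150 + 8×40 + 17×110 + 7×20 + 14×170 = 7110.

7110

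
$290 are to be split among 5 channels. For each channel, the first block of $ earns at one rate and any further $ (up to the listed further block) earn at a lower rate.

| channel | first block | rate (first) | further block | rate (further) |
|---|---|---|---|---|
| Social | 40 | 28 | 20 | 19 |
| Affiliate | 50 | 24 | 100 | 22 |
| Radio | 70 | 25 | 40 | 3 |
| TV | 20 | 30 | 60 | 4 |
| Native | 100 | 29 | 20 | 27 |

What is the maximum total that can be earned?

7870

Order all 10 blocks by rate: TV/first 30 > Native/first 29 > Social/first 28 > Native/second 27 > Radio/first 25 > Affiliate/first 24 > Affiliate/second 22 > Social/second 19 > TV/second 4 > Radio/second 3.
Fill TV first block (20 at 30) — 270 left.
Fill Native first block (100 at 29) — 170 left.
Social/first (28): +40 — 130 left.
Native second at 27: fill all 20 — 110 left.
Fill Radio first block (70 at 25) — 40 left.
Affiliate first at 24: only 40 left, fill 40.
Total = 30×20 + 29×100 + 28×40 + 27×20 + 25×70 + 24×40 = 7870.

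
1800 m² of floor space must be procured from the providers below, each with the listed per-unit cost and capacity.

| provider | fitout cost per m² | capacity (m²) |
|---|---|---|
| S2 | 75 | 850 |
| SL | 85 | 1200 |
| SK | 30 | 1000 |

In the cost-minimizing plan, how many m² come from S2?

800

Cheapest first:
SK at 30: take all 1000 m² ; 800 still needed.
S2 at 75: take 800 of its 850 ; requirement met.
SL: unused.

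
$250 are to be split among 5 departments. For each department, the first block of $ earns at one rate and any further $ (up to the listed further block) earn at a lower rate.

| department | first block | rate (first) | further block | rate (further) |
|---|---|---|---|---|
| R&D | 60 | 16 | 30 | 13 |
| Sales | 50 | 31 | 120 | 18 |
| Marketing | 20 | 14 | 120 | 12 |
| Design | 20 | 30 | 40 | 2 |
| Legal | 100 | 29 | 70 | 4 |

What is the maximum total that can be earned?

6490

Order all 10 blocks by rate: Sales/tier1 31 > Design/tier1 30 > Legal/tier1 29 > Sales/tier2 18 > R&D/tier1 16 > Marketing/tier1 14 > R&D/tier2 13 > Marketing/tier2 12 > Legal/tier2 4 > Design/tier2 2.
Sales tier1 at 31: fill all 50 → 200 left.
Design/tier1 (30): +20 → 180 left.
Fill Legal tier1 block (100 at 29) → 80 left.
Sales/tier2: +80 of 120 at 18; pool empty.
Total = 31×50 + 30×20 + 29×100 + 18×80 = 6490.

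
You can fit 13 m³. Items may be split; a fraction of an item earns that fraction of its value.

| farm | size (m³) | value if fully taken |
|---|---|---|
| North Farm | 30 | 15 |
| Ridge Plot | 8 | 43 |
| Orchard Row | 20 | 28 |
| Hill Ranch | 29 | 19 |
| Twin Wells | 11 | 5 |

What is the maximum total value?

50

Rank by value-to-size ratio: Ridge Plot 43/8≈5.38, Orchard Row 28/20≈1.4, Hill Ranch 19/29≈0.655, North Farm 15/30≈0.5, Twin Wells 5/11≈0.455.
Take all of Ridge Plot (8 m³, value 43) ; 5 m³ left.
Fill the last 5 m³ with part of Orchard Row: 5/20 of it earns 7.
Total value = 50.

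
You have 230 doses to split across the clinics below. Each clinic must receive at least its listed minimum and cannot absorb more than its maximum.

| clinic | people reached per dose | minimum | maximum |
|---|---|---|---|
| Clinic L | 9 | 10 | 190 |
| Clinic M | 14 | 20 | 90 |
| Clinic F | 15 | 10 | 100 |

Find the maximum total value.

Meeting every minimum uses 10+20+10 = 40 doses, leaving 190.
Order the clinics by people reached per dose: Clinic F 15 > Clinic M 14 > Clinic L 9.
Clinic F takes 90 more to reach its cap of 100 → 100 left.
Give Clinic M 70 more to hit its cap of 90 → 30 left.
Clinic L: +30 (room for 180) → 40. Pool exhausted.
Total = 9×40 + 14×90 + 15×100 = 3120.

3120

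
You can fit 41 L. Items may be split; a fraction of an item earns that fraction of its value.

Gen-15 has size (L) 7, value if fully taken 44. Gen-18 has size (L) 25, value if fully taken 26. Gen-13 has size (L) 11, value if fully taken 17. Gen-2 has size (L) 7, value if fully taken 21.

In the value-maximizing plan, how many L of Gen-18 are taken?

16

Best value per unit of size first: Gen-15 44/7≈6.29, Gen-2 21/7≈3, Gen-13 17/11≈1.55, Gen-18 26/25≈1.04.
Take all of Gen-15 (7 L, value 44) ; 34 L left.
Gen-2: take in full, 7 L for value 21 ; 27 left.
Gen-13: take in full, 11 L for value 17 ; 16 left.
Fill the last 16 L with part of Gen-18: 16/25 of it earns 16.64.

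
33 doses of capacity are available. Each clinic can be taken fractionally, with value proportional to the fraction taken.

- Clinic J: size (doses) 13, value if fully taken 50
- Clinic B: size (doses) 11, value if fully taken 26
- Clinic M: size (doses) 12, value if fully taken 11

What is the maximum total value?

Sort by value density: Clinic J 50/13≈3.85, Clinic B 26/11≈2.36, Clinic M 11/12≈0.917.
All 13 doses of Clinic J fit (value 50) — 20 remain.
All 11 doses of Clinic B fit (value 26) — 9 remain.
Fill the last 9 doses with part of Clinic M: 9/12 of it earns 8.25.
Total value = 84.25.

84.25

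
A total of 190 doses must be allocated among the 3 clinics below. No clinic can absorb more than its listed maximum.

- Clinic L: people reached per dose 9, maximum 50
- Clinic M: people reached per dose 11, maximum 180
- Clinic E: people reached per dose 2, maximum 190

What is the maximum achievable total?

2070

Order the clinics by people reached per dose: Clinic M 11 > Clinic L 9 > Clinic E 2.
Give Clinic M 180 to hit its cap of 180 → 10 left.
Clinic L: +10 (room for 50) → 10. Pool exhausted.
Total = 9×10 + 11×180 = 2070.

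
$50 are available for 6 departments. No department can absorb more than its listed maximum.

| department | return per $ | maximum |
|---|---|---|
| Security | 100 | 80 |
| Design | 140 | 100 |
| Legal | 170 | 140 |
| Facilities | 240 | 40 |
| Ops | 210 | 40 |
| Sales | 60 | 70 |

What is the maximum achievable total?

Rank by return per $: Facilities 240 > Ops 210 > Legal 170 > Design 140 > Security 100 > Sales 60.
Facilities takes 40 to reach its cap of 40 — 10 left.
Only 10 left; Ops takes them to reach 10.
Total = 240×40 + 210×10 = 11700.

11700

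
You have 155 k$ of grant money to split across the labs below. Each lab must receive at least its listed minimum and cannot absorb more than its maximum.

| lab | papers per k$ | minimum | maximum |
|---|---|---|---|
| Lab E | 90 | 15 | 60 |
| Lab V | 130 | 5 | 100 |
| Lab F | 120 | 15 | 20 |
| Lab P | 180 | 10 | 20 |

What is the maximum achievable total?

Meeting every minimum uses 15+5+15+10 = 45 k$, leaving 110.
Order the labs by papers per k$: Lab P 180 > Lab V 130 > Lab F 120 > Lab E 90.
Give Lab P 10 more to hit its cap of 20 ; 100 left.
Lab V: +95 to 100 (cap) ; 5 left.
Lab F takes 5 more to reach its cap of 20 ; 0 left.
Total = 90×15 + 130×100 + 120×20 + 180×20 = 20350.

20350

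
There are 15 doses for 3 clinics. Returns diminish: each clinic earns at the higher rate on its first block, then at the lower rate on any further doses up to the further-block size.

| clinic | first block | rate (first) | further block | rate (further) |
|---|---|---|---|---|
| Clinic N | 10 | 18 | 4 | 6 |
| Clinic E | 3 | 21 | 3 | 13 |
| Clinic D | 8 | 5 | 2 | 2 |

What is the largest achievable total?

Treat each block as its own option and order by rate: Clinic E/tier1 21 > Clinic N/tier1 18 > Clinic E/tier2 13 > Clinic N/tier2 6 > Clinic D/tier1 5 > Clinic D/tier2 2.
Fill Clinic E tier1 block (3 at 21) ; 12 left.
Clinic N/tier1 (18): +10 ; 2 left.
Clinic E/tier2: +2 of 3 at 13; pool empty.
Total = 21×3 + 18×10 + 13×2 = 269.

269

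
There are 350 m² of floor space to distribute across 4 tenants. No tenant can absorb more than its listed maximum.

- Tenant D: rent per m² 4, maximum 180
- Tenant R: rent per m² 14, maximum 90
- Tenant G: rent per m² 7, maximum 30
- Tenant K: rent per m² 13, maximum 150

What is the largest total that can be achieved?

Highest rent per m² first: Tenant R 14 > Tenant K 13 > Tenant G 7 > Tenant D 4.
Give Tenant R 90 to hit its cap of 90 → 260 left.
Tenant K takes 150 to reach its cap of 150 → 110 left.
Tenant G: +30 to 30 (cap) → 80 left.
Only 80 left; Tenant D takes them to reach 80.
Total = 4×80 + 14×90 + 7×30 + 13×150 = 3740.

3740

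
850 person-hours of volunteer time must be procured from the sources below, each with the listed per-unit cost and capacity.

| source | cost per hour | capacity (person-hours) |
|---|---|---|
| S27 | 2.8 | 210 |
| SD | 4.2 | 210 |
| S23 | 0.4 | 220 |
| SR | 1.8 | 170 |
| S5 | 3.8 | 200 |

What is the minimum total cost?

Cheapest first:
S23 (0.4): use full 220 — 630 person-hours to go.
SR (1.8): use full 170 — 460 person-hours to go.
Take 210 from S27 at 2.8 — need 250 more.
S5 (3.8): use full 200 — 50 person-hours to go.
Take 50 from SD at 4.2 to finish.
Cost = 220×0.4 + 170×1.8 + 210×2.8 + 200×3.8 + 50×4.2 = 1952.

1952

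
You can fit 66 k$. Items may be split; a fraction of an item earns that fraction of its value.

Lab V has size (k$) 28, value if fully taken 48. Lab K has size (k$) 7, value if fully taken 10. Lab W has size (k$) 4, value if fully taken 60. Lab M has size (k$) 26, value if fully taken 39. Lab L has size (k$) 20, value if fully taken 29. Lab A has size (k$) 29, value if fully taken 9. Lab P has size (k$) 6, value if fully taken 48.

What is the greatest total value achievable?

197.9

Best value per unit of size first: Lab W 60/4≈15, Lab P 48/6≈8, Lab V 48/28≈1.71, Lab M 39/26≈1.5, Lab L 29/20≈1.45, Lab K 10/7≈1.43, Lab A 9/29≈0.31.
Lab W: take in full, 4 k$ for value 60 — 62 left.
All 6 k$ of Lab P fit (value 48) — 56 remain.
Take all of Lab V (28 k$, value 48) — 28 k$ left.
Take all of Lab M (26 k$, value 39) — 2 k$ left.
2 k$ left: a 2/20 share of Lab L gives 29×2/20 = 2.9.
Total value = 197.9.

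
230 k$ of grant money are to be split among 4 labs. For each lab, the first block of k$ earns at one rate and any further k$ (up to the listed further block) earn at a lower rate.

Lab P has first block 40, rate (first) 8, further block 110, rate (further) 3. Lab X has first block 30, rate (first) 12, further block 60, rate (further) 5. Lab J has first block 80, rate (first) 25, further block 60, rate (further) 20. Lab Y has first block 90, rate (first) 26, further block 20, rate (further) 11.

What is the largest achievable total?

Order all 8 blocks by rate: Lab Y/T1 26 > Lab J/T1 25 > Lab J/T2 20 > Lab X/T1 12 > Lab Y/T2 11 > Lab P/T1 8 > Lab X/T2 5 > Lab P/T2 3.
Lab Y T1 at 26: fill all 90 → 140 left.
Fill Lab J T1 block (80 at 25) → 60 left.
Lab J/T2 (20): +60 → 0 left.
Total = 26×90 + 25×80 + 20×60 = 5540.

5540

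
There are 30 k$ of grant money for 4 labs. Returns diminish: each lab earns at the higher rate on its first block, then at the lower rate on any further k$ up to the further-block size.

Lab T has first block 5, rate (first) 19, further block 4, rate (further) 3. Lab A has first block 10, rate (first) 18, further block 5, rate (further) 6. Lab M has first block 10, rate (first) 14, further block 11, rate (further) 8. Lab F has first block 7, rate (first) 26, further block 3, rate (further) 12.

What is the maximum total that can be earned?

Rank every tier by rate: Lab F/T1 26 > Lab T/T1 19 > Lab A/T1 18 > Lab M/T1 14 > Lab F/T2 12 > Lab M/T2 8 > Lab A/T2 6 > Lab T/T2 3.
Lab F/T1 (26): +7 → 23 left.
Fill Lab T T1 block (5 at 19) → 18 left.
Lab A T1 at 18: fill all 10 → 8 left.
8 remain; put them into Lab M T1 at 14.
Total = 26×7 + 19×5 + 18×10 + 14×8 = 569.

569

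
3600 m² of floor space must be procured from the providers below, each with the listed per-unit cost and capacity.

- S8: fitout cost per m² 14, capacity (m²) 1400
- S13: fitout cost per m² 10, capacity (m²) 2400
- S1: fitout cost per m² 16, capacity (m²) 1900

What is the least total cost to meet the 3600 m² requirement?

40800

Cheapest first:
S13 at 10: take all 2400 m² — 1200 still needed.
S8 at 14: take 1200 of its 1400 — requirement met.
S1: unused.
Cost = 2400×10 + 1200×14 = 40800.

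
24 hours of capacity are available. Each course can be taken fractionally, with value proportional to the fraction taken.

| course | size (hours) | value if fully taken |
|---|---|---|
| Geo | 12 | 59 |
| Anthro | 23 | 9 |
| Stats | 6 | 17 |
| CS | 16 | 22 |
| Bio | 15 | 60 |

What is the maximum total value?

Best value per unit of size first: Geo 59/12≈4.92, Bio 60/15≈4, Stats 17/6≈2.83, CS 22/16≈1.38, Anthro 9/23≈0.391.
Take all of Geo (12 hours, value 59) → 12 hours left.
Only 12 hours remain; take 12/15 of Bio for value 60×12/15 = 48.
Total value = 107.

107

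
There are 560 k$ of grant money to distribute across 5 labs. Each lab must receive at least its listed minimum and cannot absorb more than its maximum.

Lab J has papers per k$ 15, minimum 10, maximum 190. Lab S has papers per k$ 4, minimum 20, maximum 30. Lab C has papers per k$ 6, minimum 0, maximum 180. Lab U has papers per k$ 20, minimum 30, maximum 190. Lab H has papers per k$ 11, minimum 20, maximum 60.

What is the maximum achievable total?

Meeting every minimum uses 10+20+0+30+20 = 80 k$, leaving 480.
Highest papers per k$ first: Lab U 20 > Lab J 15 > Lab H 11 > Lab C 6 > Lab S 4.
Give Lab U 160 more to hit its cap of 190 ; 320 left.
Give Lab J 180 more to hit its cap of 190 ; 140 left.
Give Lab H 40 more to hit its cap of 60 ; 100 left.
Only 100 left; Lab C takes them to reach 100.
Total = 15×190 + 4×20 + 6×100 + 20×190 + 11×60 = 7990.

7990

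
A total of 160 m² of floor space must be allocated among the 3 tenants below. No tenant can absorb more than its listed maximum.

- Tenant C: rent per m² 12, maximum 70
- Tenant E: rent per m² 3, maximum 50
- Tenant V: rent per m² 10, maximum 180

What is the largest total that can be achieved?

Order the tenants by rent per m²: Tenant C 12 > Tenant V 10 > Tenant E 3.
Tenant C: +70 to 70 (cap) ; 90 left.
Tenant V has room for 180 but only 90 remain, so it gets 90.
Total = 12×70 + 10×90 = 1740.

1740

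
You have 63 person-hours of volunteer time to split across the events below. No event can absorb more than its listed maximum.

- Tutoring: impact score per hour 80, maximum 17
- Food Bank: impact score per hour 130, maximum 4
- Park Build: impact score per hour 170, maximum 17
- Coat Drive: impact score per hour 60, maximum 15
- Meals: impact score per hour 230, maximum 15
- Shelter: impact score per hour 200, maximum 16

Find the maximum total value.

Highest impact score per hour first: Meals 230 > Shelter 200 > Park Build 170 > Food Bank 130 > Tutoring 80 > Coat Drive 60.
Give Meals 15 to hit its cap of 15 ; 48 left.
Shelter takes 16 to reach its cap of 16 ; 32 left.
Park Build takes 17 to reach its cap of 17 ; 15 left.
Food Bank takes 4 to reach its cap of 4 ; 11 left.
Only 11 left; Tutoring takes them to reach 11.
Total = 80×11 + 130×4 + 170×17 + 230×15 + 200×16 = 10940.

10940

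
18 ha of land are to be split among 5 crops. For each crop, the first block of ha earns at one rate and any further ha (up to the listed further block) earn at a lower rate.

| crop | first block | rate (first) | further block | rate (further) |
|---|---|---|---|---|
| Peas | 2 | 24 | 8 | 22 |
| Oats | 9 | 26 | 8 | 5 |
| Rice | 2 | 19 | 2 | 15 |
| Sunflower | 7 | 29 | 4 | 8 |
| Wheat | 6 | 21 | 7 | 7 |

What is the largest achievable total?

Treat each block as its own option and order by rate: Sunflower/first 29 > Oats/first 26 > Peas/first 24 > Peas/second 22 > Wheat/first 21 > Rice/first 19 > Rice/second 15 > Sunflower/second 8 > Wheat/second 7 > Oats/second 5.
Sunflower first at 29: fill all 7 ; 11 left.
Oats/first (26): +9 ; 2 left.
Peas/first (24): +2 ; 0 left.
Total = 29×7 + 26×9 + 24×2 = 485.

485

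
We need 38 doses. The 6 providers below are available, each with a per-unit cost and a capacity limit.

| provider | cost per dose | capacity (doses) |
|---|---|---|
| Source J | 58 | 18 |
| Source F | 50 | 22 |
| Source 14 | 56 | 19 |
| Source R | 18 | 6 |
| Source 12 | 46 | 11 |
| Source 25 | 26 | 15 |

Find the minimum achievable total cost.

Cheapest first:
Source R (18): use full 6 — 32 doses to go.
Source 25 (26): use full 15 — 17 doses to go.
Source 12 at 46: take all 11 doses — 6 still needed.
Source F (50): take the remaining 6 — done.
Source 14, Source J: unused.
Cost = 6×18 + 15×26 + 11×46 + 6×50 = 1304.

1304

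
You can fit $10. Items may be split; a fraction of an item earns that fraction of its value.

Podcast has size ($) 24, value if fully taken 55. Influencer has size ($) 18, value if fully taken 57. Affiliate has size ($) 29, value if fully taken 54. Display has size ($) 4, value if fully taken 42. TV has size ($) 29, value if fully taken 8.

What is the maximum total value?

Rank by value-to-size ratio: Display 42/4≈10.5, Influencer 57/18≈3.17, Podcast 55/24≈2.29, Affiliate 54/29≈1.86, TV 8/29≈0.276.
All 4 $ of Display fit (value 42) → 6 remain.
Only 6 $ remain; take 6/18 of Influencer for value 57×6/18 = 19.
Total value = 61.

61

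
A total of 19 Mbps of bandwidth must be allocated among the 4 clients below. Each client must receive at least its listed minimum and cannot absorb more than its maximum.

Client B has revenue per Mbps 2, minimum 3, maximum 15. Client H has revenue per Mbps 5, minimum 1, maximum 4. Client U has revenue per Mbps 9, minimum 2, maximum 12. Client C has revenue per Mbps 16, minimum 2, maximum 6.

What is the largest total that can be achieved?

Meeting every minimum uses 3+1+2+2 = 8 Mbps, leaving 11.
Order the clients by revenue per Mbps: Client C 16 > Client U 9 > Client H 5 > Client B 2.
Client C takes 4 more to reach its cap of 6 — 7 left.
Client U has room for 10 more but only 7 remain, so it gets 9.
Total = 2×3 + 5×1 + 9×9 + 16×6 = 188.

188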